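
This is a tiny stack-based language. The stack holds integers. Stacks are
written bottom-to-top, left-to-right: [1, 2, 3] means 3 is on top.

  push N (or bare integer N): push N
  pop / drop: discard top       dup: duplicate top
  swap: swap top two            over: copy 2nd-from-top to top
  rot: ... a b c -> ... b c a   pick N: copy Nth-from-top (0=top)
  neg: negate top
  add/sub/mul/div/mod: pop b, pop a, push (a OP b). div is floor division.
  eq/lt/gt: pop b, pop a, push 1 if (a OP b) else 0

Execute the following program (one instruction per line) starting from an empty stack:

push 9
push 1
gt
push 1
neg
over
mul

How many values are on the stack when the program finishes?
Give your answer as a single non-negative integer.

After 'push 9': stack = [9] (depth 1)
After 'push 1': stack = [9, 1] (depth 2)
After 'gt': stack = [1] (depth 1)
After 'push 1': stack = [1, 1] (depth 2)
After 'neg': stack = [1, -1] (depth 2)
After 'over': stack = [1, -1, 1] (depth 3)
After 'mul': stack = [1, -1] (depth 2)

Answer: 2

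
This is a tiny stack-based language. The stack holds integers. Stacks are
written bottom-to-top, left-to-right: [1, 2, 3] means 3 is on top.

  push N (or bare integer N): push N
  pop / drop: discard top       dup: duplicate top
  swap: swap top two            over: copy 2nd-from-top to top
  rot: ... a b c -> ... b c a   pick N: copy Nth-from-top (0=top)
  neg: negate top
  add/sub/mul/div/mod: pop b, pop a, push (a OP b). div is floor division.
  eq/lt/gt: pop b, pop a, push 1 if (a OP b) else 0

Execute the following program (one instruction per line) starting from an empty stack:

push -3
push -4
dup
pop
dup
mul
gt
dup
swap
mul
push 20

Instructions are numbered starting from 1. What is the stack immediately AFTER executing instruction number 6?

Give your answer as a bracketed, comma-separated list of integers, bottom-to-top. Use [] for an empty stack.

Step 1 ('push -3'): [-3]
Step 2 ('push -4'): [-3, -4]
Step 3 ('dup'): [-3, -4, -4]
Step 4 ('pop'): [-3, -4]
Step 5 ('dup'): [-3, -4, -4]
Step 6 ('mul'): [-3, 16]

Answer: [-3, 16]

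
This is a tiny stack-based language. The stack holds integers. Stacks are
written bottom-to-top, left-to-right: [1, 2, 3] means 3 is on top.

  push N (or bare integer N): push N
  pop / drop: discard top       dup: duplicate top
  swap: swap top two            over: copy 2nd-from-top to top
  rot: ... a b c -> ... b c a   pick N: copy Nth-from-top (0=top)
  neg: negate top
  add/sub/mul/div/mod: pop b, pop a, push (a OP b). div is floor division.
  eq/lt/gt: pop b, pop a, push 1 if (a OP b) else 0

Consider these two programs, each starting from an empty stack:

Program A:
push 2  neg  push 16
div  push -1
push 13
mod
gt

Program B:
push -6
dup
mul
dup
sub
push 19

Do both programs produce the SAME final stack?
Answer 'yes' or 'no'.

Answer: no

Derivation:
Program A trace:
  After 'push 2': [2]
  After 'neg': [-2]
  After 'push 16': [-2, 16]
  After 'div': [-1]
  After 'push -1': [-1, -1]
  After 'push 13': [-1, -1, 13]
  After 'mod': [-1, 12]
  After 'gt': [0]
Program A final stack: [0]

Program B trace:
  After 'push -6': [-6]
  After 'dup': [-6, -6]
  After 'mul': [36]
  After 'dup': [36, 36]
  After 'sub': [0]
  After 'push 19': [0, 19]
Program B final stack: [0, 19]
Same: no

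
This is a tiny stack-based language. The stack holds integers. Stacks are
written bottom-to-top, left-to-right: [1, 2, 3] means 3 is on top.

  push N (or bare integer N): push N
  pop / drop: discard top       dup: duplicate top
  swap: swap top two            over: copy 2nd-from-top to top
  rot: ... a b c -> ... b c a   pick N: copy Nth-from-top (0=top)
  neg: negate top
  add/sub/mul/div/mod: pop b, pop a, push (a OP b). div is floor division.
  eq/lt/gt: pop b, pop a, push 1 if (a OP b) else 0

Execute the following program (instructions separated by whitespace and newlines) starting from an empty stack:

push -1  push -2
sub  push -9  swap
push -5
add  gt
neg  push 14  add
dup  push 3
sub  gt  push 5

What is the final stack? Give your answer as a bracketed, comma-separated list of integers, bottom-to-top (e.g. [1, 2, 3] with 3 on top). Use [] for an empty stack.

After 'push -1': [-1]
After 'push -2': [-1, -2]
After 'sub': [1]
After 'push -9': [1, -9]
After 'swap': [-9, 1]
After 'push -5': [-9, 1, -5]
After 'add': [-9, -4]
After 'gt': [0]
After 'neg': [0]
After 'push 14': [0, 14]
After 'add': [14]
After 'dup': [14, 14]
After 'push 3': [14, 14, 3]
After 'sub': [14, 11]
After 'gt': [1]
After 'push 5': [1, 5]

Answer: [1, 5]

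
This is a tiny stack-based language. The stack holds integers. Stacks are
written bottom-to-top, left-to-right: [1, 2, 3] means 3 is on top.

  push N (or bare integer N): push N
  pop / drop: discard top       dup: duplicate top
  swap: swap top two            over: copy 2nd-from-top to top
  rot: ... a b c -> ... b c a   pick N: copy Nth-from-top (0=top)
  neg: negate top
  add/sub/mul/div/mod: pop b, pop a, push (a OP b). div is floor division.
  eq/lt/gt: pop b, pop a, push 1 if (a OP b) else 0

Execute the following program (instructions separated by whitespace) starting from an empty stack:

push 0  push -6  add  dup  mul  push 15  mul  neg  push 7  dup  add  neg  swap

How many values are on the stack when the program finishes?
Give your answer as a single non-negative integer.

After 'push 0': stack = [0] (depth 1)
After 'push -6': stack = [0, -6] (depth 2)
After 'add': stack = [-6] (depth 1)
After 'dup': stack = [-6, -6] (depth 2)
After 'mul': stack = [36] (depth 1)
After 'push 15': stack = [36, 15] (depth 2)
After 'mul': stack = [540] (depth 1)
After 'neg': stack = [-540] (depth 1)
After 'push 7': stack = [-540, 7] (depth 2)
After 'dup': stack = [-540, 7, 7] (depth 3)
After 'add': stack = [-540, 14] (depth 2)
After 'neg': stack = [-540, -14] (depth 2)
After 'swap': stack = [-14, -540] (depth 2)

Answer: 2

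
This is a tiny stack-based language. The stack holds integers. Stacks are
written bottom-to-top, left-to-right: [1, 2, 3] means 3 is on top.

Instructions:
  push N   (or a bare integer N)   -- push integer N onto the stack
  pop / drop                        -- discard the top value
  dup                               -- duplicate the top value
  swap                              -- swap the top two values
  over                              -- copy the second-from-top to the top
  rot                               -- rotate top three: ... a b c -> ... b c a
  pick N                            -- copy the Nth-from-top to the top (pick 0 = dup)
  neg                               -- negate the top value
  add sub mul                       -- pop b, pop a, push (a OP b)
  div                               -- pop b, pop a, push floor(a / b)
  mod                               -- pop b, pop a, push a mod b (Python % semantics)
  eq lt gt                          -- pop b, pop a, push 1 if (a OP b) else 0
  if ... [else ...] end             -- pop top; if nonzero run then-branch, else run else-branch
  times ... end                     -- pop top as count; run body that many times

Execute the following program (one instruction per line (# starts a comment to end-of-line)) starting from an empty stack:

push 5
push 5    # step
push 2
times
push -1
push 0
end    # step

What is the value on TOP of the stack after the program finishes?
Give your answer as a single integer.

Answer: 0

Derivation:
After 'push 5': [5]
After 'push 5': [5, 5]
After 'push 2': [5, 5, 2]
After 'times': [5, 5]
After 'push -1': [5, 5, -1]
After 'push 0': [5, 5, -1, 0]
After 'push -1': [5, 5, -1, 0, -1]
After 'push 0': [5, 5, -1, 0, -1, 0]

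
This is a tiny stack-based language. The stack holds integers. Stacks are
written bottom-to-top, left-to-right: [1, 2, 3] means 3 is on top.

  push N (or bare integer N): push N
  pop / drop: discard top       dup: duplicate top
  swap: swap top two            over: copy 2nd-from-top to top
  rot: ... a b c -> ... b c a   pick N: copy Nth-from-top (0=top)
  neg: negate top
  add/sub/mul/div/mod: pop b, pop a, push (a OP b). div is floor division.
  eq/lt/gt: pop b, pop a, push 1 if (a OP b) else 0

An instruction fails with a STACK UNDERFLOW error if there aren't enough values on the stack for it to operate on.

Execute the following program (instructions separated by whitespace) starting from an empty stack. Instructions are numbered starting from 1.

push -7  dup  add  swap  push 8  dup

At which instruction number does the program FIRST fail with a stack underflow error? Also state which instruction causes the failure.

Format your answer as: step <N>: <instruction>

Step 1 ('push -7'): stack = [-7], depth = 1
Step 2 ('dup'): stack = [-7, -7], depth = 2
Step 3 ('add'): stack = [-14], depth = 1
Step 4 ('swap'): needs 2 value(s) but depth is 1 — STACK UNDERFLOW

Answer: step 4: swap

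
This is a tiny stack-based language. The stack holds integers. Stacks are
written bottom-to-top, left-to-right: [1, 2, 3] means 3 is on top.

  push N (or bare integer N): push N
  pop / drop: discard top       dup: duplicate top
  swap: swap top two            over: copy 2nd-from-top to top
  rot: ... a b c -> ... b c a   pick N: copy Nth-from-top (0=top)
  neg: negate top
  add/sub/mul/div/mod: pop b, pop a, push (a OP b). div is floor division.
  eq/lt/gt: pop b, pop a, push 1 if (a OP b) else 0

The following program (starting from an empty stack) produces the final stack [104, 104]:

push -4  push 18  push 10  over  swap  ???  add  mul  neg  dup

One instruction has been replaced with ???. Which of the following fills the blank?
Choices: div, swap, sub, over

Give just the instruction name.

Answer: sub

Derivation:
Stack before ???: [-4, 18, 18, 10]
Stack after ???:  [-4, 18, 8]
Checking each choice:
  div: produces [76, 76]
  swap: produces [-4, -504, -504]
  sub: MATCH
  over: produces [-4, 18, -504, -504]


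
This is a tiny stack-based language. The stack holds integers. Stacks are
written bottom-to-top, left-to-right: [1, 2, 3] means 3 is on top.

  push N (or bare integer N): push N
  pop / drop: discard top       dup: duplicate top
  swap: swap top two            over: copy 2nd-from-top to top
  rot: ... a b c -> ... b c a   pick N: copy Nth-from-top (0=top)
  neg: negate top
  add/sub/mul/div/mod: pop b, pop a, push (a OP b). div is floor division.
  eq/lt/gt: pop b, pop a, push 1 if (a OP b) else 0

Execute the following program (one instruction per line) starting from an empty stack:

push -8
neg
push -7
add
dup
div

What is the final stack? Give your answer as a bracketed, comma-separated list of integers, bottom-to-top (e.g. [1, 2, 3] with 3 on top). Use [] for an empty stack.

Answer: [1]

Derivation:
After 'push -8': [-8]
After 'neg': [8]
After 'push -7': [8, -7]
After 'add': [1]
After 'dup': [1, 1]
After 'div': [1]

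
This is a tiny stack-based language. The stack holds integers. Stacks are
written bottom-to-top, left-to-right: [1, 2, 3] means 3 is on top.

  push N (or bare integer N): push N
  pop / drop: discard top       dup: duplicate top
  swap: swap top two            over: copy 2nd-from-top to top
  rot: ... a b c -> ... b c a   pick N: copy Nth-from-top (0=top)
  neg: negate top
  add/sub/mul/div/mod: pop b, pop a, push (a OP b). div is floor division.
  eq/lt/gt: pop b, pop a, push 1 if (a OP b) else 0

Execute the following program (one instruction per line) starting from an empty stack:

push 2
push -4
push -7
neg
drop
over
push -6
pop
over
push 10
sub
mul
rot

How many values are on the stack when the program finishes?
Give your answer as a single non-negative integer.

After 'push 2': stack = [2] (depth 1)
After 'push -4': stack = [2, -4] (depth 2)
After 'push -7': stack = [2, -4, -7] (depth 3)
After 'neg': stack = [2, -4, 7] (depth 3)
After 'drop': stack = [2, -4] (depth 2)
After 'over': stack = [2, -4, 2] (depth 3)
After 'push -6': stack = [2, -4, 2, -6] (depth 4)
After 'pop': stack = [2, -4, 2] (depth 3)
After 'over': stack = [2, -4, 2, -4] (depth 4)
After 'push 10': stack = [2, -4, 2, -4, 10] (depth 5)
After 'sub': stack = [2, -4, 2, -14] (depth 4)
After 'mul': stack = [2, -4, -28] (depth 3)
After 'rot': stack = [-4, -28, 2] (depth 3)

Answer: 3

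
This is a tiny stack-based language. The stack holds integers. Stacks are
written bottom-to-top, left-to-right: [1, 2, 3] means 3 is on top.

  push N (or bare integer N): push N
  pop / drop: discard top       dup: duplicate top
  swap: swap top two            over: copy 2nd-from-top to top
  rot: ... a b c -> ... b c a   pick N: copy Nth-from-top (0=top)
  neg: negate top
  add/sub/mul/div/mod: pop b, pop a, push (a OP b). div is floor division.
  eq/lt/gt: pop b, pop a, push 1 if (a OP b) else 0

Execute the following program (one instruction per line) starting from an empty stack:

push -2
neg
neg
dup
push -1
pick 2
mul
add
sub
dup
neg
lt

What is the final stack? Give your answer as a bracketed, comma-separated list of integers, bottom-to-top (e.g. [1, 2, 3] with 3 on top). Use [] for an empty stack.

After 'push -2': [-2]
After 'neg': [2]
After 'neg': [-2]
After 'dup': [-2, -2]
After 'push -1': [-2, -2, -1]
After 'pick 2': [-2, -2, -1, -2]
After 'mul': [-2, -2, 2]
After 'add': [-2, 0]
After 'sub': [-2]
After 'dup': [-2, -2]
After 'neg': [-2, 2]
After 'lt': [1]

Answer: [1]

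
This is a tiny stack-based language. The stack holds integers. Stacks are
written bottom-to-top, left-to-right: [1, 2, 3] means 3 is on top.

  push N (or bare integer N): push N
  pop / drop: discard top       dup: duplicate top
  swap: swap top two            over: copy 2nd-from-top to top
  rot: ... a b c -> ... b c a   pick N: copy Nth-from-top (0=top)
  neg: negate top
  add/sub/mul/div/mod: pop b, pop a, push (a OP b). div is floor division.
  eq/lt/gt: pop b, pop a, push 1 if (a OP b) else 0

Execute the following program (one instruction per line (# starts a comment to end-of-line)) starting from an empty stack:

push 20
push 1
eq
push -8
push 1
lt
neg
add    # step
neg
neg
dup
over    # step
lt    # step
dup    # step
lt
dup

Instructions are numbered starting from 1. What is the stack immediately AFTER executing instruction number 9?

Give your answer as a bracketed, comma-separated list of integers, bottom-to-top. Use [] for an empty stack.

Step 1 ('push 20'): [20]
Step 2 ('push 1'): [20, 1]
Step 3 ('eq'): [0]
Step 4 ('push -8'): [0, -8]
Step 5 ('push 1'): [0, -8, 1]
Step 6 ('lt'): [0, 1]
Step 7 ('neg'): [0, -1]
Step 8 ('add'): [-1]
Step 9 ('neg'): [1]

Answer: [1]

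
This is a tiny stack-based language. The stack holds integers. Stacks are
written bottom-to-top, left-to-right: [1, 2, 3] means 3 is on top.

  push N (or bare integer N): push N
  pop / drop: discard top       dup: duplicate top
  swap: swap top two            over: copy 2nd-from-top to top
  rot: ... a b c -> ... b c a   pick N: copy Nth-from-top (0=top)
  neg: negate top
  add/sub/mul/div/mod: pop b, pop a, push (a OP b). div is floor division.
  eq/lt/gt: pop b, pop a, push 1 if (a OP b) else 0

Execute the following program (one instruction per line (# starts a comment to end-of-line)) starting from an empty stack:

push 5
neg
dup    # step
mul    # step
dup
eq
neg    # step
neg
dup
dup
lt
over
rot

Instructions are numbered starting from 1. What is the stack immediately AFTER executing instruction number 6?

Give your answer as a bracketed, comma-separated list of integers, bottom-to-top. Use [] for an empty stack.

Answer: [1]

Derivation:
Step 1 ('push 5'): [5]
Step 2 ('neg'): [-5]
Step 3 ('dup'): [-5, -5]
Step 4 ('mul'): [25]
Step 5 ('dup'): [25, 25]
Step 6 ('eq'): [1]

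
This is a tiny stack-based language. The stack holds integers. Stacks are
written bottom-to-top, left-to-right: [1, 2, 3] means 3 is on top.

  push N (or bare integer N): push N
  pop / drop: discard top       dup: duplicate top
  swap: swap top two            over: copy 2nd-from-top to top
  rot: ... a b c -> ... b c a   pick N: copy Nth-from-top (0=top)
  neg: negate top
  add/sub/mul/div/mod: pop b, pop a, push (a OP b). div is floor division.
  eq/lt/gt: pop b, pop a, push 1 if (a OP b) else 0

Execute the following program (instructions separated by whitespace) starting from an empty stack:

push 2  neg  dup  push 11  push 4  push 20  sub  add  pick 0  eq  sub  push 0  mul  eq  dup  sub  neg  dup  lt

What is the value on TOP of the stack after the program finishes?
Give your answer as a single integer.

After 'push 2': [2]
After 'neg': [-2]
After 'dup': [-2, -2]
After 'push 11': [-2, -2, 11]
After 'push 4': [-2, -2, 11, 4]
After 'push 20': [-2, -2, 11, 4, 20]
After 'sub': [-2, -2, 11, -16]
After 'add': [-2, -2, -5]
After 'pick 0': [-2, -2, -5, -5]
After 'eq': [-2, -2, 1]
After 'sub': [-2, -3]
After 'push 0': [-2, -3, 0]
After 'mul': [-2, 0]
After 'eq': [0]
After 'dup': [0, 0]
After 'sub': [0]
After 'neg': [0]
After 'dup': [0, 0]
After 'lt': [0]

Answer: 0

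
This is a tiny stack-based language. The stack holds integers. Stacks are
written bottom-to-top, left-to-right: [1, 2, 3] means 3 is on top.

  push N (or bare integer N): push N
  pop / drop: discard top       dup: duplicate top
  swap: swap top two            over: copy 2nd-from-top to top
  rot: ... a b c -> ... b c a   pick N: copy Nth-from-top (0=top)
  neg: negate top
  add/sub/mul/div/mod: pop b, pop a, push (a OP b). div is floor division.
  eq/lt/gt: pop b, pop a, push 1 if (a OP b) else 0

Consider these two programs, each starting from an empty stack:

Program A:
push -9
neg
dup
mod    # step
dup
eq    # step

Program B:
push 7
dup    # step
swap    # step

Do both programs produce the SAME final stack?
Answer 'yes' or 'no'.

Answer: no

Derivation:
Program A trace:
  After 'push -9': [-9]
  After 'neg': [9]
  After 'dup': [9, 9]
  After 'mod': [0]
  After 'dup': [0, 0]
  After 'eq': [1]
Program A final stack: [1]

Program B trace:
  After 'push 7': [7]
  After 'dup': [7, 7]
  After 'swap': [7, 7]
Program B final stack: [7, 7]
Same: no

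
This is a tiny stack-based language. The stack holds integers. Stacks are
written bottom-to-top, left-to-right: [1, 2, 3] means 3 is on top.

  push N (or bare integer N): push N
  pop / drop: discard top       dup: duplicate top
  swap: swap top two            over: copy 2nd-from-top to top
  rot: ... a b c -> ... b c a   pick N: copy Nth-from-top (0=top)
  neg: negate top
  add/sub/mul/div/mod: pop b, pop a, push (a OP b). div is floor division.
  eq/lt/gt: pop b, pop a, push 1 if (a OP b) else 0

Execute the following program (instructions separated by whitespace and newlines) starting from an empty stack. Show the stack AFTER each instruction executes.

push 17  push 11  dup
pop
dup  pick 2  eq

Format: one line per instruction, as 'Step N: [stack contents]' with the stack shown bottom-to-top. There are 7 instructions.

Step 1: [17]
Step 2: [17, 11]
Step 3: [17, 11, 11]
Step 4: [17, 11]
Step 5: [17, 11, 11]
Step 6: [17, 11, 11, 17]
Step 7: [17, 11, 0]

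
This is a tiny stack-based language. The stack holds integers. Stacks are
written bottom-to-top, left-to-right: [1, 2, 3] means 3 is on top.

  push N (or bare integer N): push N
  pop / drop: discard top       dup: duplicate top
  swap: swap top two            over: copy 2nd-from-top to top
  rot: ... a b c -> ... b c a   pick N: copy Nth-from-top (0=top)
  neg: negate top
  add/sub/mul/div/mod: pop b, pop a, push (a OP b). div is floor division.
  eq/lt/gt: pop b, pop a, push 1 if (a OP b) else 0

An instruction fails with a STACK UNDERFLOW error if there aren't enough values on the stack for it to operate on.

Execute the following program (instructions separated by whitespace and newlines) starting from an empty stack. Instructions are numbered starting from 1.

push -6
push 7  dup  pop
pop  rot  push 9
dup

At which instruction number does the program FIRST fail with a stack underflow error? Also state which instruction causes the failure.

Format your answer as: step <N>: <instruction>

Answer: step 6: rot

Derivation:
Step 1 ('push -6'): stack = [-6], depth = 1
Step 2 ('push 7'): stack = [-6, 7], depth = 2
Step 3 ('dup'): stack = [-6, 7, 7], depth = 3
Step 4 ('pop'): stack = [-6, 7], depth = 2
Step 5 ('pop'): stack = [-6], depth = 1
Step 6 ('rot'): needs 3 value(s) but depth is 1 — STACK UNDERFLOW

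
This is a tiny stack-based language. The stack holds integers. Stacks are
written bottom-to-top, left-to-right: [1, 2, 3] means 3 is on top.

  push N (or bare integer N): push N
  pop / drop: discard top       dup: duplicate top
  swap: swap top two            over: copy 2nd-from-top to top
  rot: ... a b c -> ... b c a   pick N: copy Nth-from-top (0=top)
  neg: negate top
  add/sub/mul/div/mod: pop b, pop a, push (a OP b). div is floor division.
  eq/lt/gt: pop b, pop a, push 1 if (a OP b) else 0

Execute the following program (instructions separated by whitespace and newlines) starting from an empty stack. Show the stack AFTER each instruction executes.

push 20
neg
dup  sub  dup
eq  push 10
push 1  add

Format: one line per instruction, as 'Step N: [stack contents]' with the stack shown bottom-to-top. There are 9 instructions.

Step 1: [20]
Step 2: [-20]
Step 3: [-20, -20]
Step 4: [0]
Step 5: [0, 0]
Step 6: [1]
Step 7: [1, 10]
Step 8: [1, 10, 1]
Step 9: [1, 11]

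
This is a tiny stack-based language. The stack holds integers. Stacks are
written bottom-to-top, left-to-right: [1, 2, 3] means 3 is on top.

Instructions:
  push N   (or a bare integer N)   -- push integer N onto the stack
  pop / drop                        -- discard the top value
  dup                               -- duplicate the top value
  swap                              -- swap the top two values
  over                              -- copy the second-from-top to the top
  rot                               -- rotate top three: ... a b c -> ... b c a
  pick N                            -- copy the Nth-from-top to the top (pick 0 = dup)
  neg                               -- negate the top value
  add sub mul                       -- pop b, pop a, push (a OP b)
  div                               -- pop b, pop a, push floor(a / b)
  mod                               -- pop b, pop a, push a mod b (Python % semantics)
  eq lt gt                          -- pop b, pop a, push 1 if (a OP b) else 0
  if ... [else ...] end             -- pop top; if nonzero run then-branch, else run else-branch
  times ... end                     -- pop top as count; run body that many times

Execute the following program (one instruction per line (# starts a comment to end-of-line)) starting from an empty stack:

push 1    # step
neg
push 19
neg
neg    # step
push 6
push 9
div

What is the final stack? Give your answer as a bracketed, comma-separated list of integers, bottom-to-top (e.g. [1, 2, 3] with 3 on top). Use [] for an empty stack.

Answer: [-1, 19, 0]

Derivation:
After 'push 1': [1]
After 'neg': [-1]
After 'push 19': [-1, 19]
After 'neg': [-1, -19]
After 'neg': [-1, 19]
After 'push 6': [-1, 19, 6]
After 'push 9': [-1, 19, 6, 9]
After 'div': [-1, 19, 0]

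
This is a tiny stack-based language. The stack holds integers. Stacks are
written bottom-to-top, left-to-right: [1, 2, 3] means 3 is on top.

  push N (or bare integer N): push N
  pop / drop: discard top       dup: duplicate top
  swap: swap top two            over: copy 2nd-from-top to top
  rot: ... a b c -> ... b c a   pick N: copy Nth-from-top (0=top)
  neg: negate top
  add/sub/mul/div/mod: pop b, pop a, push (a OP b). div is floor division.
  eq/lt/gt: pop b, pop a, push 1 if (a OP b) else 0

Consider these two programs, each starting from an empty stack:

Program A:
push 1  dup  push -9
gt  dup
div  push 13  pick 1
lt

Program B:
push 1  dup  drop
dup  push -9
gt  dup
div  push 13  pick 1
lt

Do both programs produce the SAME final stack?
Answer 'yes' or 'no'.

Answer: yes

Derivation:
Program A trace:
  After 'push 1': [1]
  After 'dup': [1, 1]
  After 'push -9': [1, 1, -9]
  After 'gt': [1, 1]
  After 'dup': [1, 1, 1]
  After 'div': [1, 1]
  After 'push 13': [1, 1, 13]
  After 'pick 1': [1, 1, 13, 1]
  After 'lt': [1, 1, 0]
Program A final stack: [1, 1, 0]

Program B trace:
  After 'push 1': [1]
  After 'dup': [1, 1]
  After 'drop': [1]
  After 'dup': [1, 1]
  After 'push -9': [1, 1, -9]
  After 'gt': [1, 1]
  After 'dup': [1, 1, 1]
  After 'div': [1, 1]
  After 'push 13': [1, 1, 13]
  After 'pick 1': [1, 1, 13, 1]
  After 'lt': [1, 1, 0]
Program B final stack: [1, 1, 0]
Same: yes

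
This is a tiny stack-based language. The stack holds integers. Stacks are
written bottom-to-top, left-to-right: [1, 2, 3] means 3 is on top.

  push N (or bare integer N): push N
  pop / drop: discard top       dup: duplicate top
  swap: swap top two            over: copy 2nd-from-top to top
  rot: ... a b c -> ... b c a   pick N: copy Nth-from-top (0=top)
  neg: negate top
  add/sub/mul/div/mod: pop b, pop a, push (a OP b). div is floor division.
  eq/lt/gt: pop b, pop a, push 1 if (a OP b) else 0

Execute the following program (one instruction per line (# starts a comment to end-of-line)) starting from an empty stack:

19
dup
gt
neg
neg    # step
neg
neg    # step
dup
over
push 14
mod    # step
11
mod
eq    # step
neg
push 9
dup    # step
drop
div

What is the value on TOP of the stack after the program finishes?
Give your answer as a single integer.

Answer: -1

Derivation:
After 'push 19': [19]
After 'dup': [19, 19]
After 'gt': [0]
After 'neg': [0]
After 'neg': [0]
After 'neg': [0]
After 'neg': [0]
After 'dup': [0, 0]
After 'over': [0, 0, 0]
After 'push 14': [0, 0, 0, 14]
After 'mod': [0, 0, 0]
After 'push 11': [0, 0, 0, 11]
After 'mod': [0, 0, 0]
After 'eq': [0, 1]
After 'neg': [0, -1]
After 'push 9': [0, -1, 9]
After 'dup': [0, -1, 9, 9]
After 'drop': [0, -1, 9]
After 'div': [0, -1]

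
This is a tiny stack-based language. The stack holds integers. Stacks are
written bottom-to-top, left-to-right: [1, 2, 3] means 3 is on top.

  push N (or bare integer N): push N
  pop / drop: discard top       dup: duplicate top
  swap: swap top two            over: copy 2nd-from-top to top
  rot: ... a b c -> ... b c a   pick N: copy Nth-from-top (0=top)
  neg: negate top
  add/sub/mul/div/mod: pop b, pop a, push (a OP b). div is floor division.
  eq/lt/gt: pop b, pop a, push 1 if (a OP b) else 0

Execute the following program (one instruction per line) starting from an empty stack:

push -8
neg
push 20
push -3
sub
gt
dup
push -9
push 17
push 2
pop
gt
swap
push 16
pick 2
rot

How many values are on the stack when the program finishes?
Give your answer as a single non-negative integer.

Answer: 5

Derivation:
After 'push -8': stack = [-8] (depth 1)
After 'neg': stack = [8] (depth 1)
After 'push 20': stack = [8, 20] (depth 2)
After 'push -3': stack = [8, 20, -3] (depth 3)
After 'sub': stack = [8, 23] (depth 2)
After 'gt': stack = [0] (depth 1)
After 'dup': stack = [0, 0] (depth 2)
After 'push -9': stack = [0, 0, -9] (depth 3)
After 'push 17': stack = [0, 0, -9, 17] (depth 4)
After 'push 2': stack = [0, 0, -9, 17, 2] (depth 5)
After 'pop': stack = [0, 0, -9, 17] (depth 4)
After 'gt': stack = [0, 0, 0] (depth 3)
After 'swap': stack = [0, 0, 0] (depth 3)
After 'push 16': stack = [0, 0, 0, 16] (depth 4)
After 'pick 2': stack = [0, 0, 0, 16, 0] (depth 5)
After 'rot': stack = [0, 0, 16, 0, 0] (depth 5)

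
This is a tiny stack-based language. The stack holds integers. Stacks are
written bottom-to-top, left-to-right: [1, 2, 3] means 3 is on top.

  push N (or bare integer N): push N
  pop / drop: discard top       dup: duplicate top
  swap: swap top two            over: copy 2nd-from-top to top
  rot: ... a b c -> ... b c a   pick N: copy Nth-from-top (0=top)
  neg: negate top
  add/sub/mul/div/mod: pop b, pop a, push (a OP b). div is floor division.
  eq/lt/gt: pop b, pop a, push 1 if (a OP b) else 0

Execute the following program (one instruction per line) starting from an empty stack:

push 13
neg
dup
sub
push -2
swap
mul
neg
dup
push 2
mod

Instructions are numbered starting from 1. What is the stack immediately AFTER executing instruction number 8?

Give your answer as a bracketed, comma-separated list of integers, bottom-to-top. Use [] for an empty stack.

Step 1 ('push 13'): [13]
Step 2 ('neg'): [-13]
Step 3 ('dup'): [-13, -13]
Step 4 ('sub'): [0]
Step 5 ('push -2'): [0, -2]
Step 6 ('swap'): [-2, 0]
Step 7 ('mul'): [0]
Step 8 ('neg'): [0]

Answer: [0]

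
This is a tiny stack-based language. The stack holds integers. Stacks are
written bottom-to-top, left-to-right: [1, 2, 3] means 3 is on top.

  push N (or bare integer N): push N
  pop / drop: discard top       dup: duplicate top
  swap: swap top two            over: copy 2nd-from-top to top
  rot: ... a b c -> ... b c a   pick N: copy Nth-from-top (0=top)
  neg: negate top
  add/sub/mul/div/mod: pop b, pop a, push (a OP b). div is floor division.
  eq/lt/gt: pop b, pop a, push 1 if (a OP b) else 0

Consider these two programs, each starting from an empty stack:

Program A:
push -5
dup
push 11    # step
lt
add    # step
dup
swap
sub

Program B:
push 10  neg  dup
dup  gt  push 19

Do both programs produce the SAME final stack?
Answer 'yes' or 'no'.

Program A trace:
  After 'push -5': [-5]
  After 'dup': [-5, -5]
  After 'push 11': [-5, -5, 11]
  After 'lt': [-5, 1]
  After 'add': [-4]
  After 'dup': [-4, -4]
  After 'swap': [-4, -4]
  After 'sub': [0]
Program A final stack: [0]

Program B trace:
  After 'push 10': [10]
  After 'neg': [-10]
  After 'dup': [-10, -10]
  After 'dup': [-10, -10, -10]
  After 'gt': [-10, 0]
  After 'push 19': [-10, 0, 19]
Program B final stack: [-10, 0, 19]
Same: no

Answer: no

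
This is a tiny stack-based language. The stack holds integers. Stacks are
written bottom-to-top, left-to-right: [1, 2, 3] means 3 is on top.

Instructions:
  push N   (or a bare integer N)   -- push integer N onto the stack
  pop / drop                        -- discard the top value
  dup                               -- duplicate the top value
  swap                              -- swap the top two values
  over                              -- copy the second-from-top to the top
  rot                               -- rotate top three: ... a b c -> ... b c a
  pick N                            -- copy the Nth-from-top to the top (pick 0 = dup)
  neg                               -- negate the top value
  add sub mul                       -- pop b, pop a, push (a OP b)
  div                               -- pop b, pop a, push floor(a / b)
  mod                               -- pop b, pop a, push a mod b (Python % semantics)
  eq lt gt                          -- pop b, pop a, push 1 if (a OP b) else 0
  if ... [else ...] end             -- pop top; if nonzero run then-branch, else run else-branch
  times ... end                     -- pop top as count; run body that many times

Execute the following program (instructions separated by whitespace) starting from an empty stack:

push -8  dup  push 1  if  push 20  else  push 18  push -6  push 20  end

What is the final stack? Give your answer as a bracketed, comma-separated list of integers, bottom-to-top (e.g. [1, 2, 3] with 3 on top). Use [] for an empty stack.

Answer: [-8, -8, 20]

Derivation:
After 'push -8': [-8]
After 'dup': [-8, -8]
After 'push 1': [-8, -8, 1]
After 'if': [-8, -8]
After 'push 20': [-8, -8, 20]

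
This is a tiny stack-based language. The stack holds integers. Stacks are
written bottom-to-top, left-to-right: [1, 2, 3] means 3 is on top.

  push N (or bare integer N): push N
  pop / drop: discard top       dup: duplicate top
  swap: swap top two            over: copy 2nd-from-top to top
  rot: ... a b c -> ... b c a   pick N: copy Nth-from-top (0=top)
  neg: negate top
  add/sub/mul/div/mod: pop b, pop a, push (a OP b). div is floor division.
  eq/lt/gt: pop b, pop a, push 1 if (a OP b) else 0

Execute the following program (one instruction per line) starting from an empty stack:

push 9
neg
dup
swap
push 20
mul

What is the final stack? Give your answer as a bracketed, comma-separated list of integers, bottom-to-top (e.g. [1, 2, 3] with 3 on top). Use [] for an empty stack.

After 'push 9': [9]
After 'neg': [-9]
After 'dup': [-9, -9]
After 'swap': [-9, -9]
After 'push 20': [-9, -9, 20]
After 'mul': [-9, -180]

Answer: [-9, -180]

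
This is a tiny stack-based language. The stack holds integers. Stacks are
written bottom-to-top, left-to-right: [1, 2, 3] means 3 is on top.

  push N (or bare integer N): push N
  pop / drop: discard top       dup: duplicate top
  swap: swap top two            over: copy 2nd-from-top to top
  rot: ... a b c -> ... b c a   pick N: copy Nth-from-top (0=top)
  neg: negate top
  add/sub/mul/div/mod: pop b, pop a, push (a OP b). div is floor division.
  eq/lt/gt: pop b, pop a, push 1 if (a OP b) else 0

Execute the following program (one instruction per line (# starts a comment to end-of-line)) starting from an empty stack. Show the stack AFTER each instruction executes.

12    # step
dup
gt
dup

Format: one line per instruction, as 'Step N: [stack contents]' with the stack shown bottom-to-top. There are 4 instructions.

Step 1: [12]
Step 2: [12, 12]
Step 3: [0]
Step 4: [0, 0]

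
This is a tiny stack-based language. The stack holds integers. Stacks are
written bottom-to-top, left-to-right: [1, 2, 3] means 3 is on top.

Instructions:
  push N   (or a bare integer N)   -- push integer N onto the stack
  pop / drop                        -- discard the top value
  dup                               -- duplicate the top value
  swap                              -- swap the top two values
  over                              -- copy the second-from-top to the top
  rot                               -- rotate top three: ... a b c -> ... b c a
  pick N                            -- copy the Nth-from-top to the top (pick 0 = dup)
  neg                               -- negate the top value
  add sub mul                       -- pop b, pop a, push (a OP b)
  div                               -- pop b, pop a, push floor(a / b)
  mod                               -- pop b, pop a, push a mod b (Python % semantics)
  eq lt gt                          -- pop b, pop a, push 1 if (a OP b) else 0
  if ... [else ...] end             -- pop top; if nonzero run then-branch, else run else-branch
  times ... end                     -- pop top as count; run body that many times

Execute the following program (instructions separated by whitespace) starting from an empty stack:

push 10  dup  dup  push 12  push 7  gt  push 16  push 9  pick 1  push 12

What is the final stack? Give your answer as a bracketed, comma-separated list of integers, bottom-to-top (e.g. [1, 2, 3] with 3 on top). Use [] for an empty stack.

After 'push 10': [10]
After 'dup': [10, 10]
After 'dup': [10, 10, 10]
After 'push 12': [10, 10, 10, 12]
After 'push 7': [10, 10, 10, 12, 7]
After 'gt': [10, 10, 10, 1]
After 'push 16': [10, 10, 10, 1, 16]
After 'push 9': [10, 10, 10, 1, 16, 9]
After 'pick 1': [10, 10, 10, 1, 16, 9, 16]
After 'push 12': [10, 10, 10, 1, 16, 9, 16, 12]

Answer: [10, 10, 10, 1, 16, 9, 16, 12]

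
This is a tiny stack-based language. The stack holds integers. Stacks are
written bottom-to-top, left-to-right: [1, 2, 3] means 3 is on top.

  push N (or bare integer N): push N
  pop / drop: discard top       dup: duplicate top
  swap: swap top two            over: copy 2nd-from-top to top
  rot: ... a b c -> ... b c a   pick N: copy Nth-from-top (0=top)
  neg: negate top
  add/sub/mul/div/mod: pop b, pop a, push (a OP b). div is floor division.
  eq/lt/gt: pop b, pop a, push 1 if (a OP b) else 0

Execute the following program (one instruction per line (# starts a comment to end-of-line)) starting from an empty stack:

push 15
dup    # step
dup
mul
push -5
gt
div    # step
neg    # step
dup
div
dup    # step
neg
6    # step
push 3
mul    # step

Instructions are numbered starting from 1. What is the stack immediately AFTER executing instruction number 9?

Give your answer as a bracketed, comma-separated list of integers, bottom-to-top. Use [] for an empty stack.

Answer: [-15, -15]

Derivation:
Step 1 ('push 15'): [15]
Step 2 ('dup'): [15, 15]
Step 3 ('dup'): [15, 15, 15]
Step 4 ('mul'): [15, 225]
Step 5 ('push -5'): [15, 225, -5]
Step 6 ('gt'): [15, 1]
Step 7 ('div'): [15]
Step 8 ('neg'): [-15]
Step 9 ('dup'): [-15, -15]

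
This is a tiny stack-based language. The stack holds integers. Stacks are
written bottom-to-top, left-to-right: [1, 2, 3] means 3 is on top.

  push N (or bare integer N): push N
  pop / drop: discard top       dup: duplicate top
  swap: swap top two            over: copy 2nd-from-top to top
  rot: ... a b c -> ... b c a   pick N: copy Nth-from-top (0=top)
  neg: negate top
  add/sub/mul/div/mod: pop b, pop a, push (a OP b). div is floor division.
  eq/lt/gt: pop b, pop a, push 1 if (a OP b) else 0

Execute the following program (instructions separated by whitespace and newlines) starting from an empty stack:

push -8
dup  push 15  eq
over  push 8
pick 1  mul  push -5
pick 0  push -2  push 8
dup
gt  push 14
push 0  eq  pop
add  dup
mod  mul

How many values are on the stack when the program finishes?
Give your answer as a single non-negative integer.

After 'push -8': stack = [-8] (depth 1)
After 'dup': stack = [-8, -8] (depth 2)
After 'push 15': stack = [-8, -8, 15] (depth 3)
After 'eq': stack = [-8, 0] (depth 2)
After 'over': stack = [-8, 0, -8] (depth 3)
After 'push 8': stack = [-8, 0, -8, 8] (depth 4)
After 'pick 1': stack = [-8, 0, -8, 8, -8] (depth 5)
After 'mul': stack = [-8, 0, -8, -64] (depth 4)
After 'push -5': stack = [-8, 0, -8, -64, -5] (depth 5)
After 'pick 0': stack = [-8, 0, -8, -64, -5, -5] (depth 6)
  ...
After 'dup': stack = [-8, 0, -8, -64, -5, -5, -2, 8, 8] (depth 9)
After 'gt': stack = [-8, 0, -8, -64, -5, -5, -2, 0] (depth 8)
After 'push 14': stack = [-8, 0, -8, -64, -5, -5, -2, 0, 14] (depth 9)
After 'push 0': stack = [-8, 0, -8, -64, -5, -5, -2, 0, 14, 0] (depth 10)
After 'eq': stack = [-8, 0, -8, -64, -5, -5, -2, 0, 0] (depth 9)
After 'pop': stack = [-8, 0, -8, -64, -5, -5, -2, 0] (depth 8)
After 'add': stack = [-8, 0, -8, -64, -5, -5, -2] (depth 7)
After 'dup': stack = [-8, 0, -8, -64, -5, -5, -2, -2] (depth 8)
After 'mod': stack = [-8, 0, -8, -64, -5, -5, 0] (depth 7)
After 'mul': stack = [-8, 0, -8, -64, -5, 0] (depth 6)

Answer: 6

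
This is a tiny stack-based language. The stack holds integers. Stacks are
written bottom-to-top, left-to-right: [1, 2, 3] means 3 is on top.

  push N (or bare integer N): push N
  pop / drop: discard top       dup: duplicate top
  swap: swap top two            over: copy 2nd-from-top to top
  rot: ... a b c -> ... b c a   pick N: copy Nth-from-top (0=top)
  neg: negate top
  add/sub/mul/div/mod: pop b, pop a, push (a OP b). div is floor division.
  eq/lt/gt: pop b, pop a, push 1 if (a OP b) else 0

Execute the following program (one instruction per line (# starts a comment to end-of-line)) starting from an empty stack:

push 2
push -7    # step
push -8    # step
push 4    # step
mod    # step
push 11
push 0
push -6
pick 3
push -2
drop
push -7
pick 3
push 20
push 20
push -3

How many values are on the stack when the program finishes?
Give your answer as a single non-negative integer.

Answer: 12

Derivation:
After 'push 2': stack = [2] (depth 1)
After 'push -7': stack = [2, -7] (depth 2)
After 'push -8': stack = [2, -7, -8] (depth 3)
After 'push 4': stack = [2, -7, -8, 4] (depth 4)
After 'mod': stack = [2, -7, 0] (depth 3)
After 'push 11': stack = [2, -7, 0, 11] (depth 4)
After 'push 0': stack = [2, -7, 0, 11, 0] (depth 5)
After 'push -6': stack = [2, -7, 0, 11, 0, -6] (depth 6)
After 'pick 3': stack = [2, -7, 0, 11, 0, -6, 0] (depth 7)
After 'push -2': stack = [2, -7, 0, 11, 0, -6, 0, -2] (depth 8)
After 'drop': stack = [2, -7, 0, 11, 0, -6, 0] (depth 7)
After 'push -7': stack = [2, -7, 0, 11, 0, -6, 0, -7] (depth 8)
After 'pick 3': stack = [2, -7, 0, 11, 0, -6, 0, -7, 0] (depth 9)
After 'push 20': stack = [2, -7, 0, 11, 0, -6, 0, -7, 0, 20] (depth 10)
After 'push 20': stack = [2, -7, 0, 11, 0, -6, 0, -7, 0, 20, 20] (depth 11)
After 'push -3': stack = [2, -7, 0, 11, 0, -6, 0, -7, 0, 20, 20, -3] (depth 12)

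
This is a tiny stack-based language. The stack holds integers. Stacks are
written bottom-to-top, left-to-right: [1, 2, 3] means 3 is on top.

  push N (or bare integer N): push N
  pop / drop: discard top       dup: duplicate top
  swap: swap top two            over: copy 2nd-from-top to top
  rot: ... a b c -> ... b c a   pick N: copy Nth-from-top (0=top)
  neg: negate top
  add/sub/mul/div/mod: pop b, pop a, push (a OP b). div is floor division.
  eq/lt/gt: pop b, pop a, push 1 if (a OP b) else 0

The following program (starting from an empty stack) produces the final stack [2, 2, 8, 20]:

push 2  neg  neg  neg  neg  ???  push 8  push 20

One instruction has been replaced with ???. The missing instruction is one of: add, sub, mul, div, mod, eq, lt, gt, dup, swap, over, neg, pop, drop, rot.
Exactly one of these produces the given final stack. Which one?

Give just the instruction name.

Stack before ???: [2]
Stack after ???:  [2, 2]
The instruction that transforms [2] -> [2, 2] is: dup

Answer: dup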